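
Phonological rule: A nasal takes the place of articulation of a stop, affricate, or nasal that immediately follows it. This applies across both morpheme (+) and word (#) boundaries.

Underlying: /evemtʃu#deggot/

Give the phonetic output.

[eveɲtʃu#deggot]

/m/ before /tʃ/ (palatal) → [ɲ]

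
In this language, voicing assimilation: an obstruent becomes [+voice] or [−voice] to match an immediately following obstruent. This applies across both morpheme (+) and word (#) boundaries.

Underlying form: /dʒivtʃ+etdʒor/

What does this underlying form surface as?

/v/ before /tʃ/ (voiceless) → [f]
/t/ before /dʒ/ (voiced) → [d]

[dʒiftʃ+eddʒor]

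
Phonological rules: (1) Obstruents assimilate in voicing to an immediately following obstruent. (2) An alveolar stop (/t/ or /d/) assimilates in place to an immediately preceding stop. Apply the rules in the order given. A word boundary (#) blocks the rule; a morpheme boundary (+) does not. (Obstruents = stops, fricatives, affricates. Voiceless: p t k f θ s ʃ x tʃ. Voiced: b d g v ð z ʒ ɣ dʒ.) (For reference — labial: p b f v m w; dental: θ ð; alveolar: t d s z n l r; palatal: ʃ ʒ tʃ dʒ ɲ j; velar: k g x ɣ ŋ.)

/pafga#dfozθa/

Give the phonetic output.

[pavga#tfosθa]

Rule 1: /f/ before /g/ (voiced) → [v]
Rule 1: /d/ before /f/ (voiceless) → [t]
Rule 1: /z/ before /θ/ (voiceless) → [s]
After rule 1: pavga#tfosθa
Rule 2: no segment meets the rule's conditions; no change.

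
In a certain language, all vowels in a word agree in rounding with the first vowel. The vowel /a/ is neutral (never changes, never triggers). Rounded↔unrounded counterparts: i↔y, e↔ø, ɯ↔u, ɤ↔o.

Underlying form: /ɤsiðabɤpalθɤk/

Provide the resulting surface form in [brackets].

no segment meets the rule's conditions; no change.

[ɤsiðabɤpalθɤk]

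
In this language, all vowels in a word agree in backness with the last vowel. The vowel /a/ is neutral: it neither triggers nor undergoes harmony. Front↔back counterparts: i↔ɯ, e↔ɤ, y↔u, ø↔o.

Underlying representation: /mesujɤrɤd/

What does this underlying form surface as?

[mɤsujɤrɤd]

/e/ harmonizes with /ɤ/ ([+back]) → [ɤ]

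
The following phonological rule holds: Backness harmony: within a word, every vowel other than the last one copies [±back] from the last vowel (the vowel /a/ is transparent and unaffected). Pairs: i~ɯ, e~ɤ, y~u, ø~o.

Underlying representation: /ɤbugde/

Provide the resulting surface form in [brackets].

/ɤ/ harmonizes with /e/ ([-back]) → [e]
/u/ harmonizes with /e/ ([-back]) → [y]

[ebygde]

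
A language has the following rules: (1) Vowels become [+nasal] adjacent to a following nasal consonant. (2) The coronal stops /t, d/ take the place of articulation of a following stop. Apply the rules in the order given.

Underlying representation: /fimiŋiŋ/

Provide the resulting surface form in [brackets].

[fĩmĩŋĩŋ]

Rule 1: /i/ before nasal /m/ → [ĩ]
Rule 1: /i/ before nasal /ŋ/ → [ĩ]
Rule 1: /i/ before nasal /ŋ/ → [ĩ]
After rule 1: fĩmĩŋĩŋ
Rule 2: no segment meets the rule's conditions; no change.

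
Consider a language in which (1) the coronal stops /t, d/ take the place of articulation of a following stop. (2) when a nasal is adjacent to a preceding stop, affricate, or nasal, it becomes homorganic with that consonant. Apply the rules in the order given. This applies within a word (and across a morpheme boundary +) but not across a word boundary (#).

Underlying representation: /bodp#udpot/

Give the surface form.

[bobp#ubpot]

Rule 1: /d/ before /p/ (labial) → [b]
Rule 1: /d/ before /p/ (labial) → [b]
After rule 1: bobp#ubpot
Rule 2: no segment meets the rule's conditions; no change.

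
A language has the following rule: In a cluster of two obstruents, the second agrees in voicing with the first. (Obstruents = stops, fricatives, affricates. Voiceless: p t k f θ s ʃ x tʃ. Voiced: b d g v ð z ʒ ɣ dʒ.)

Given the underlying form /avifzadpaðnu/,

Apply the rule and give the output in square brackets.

/z/ after /f/ (voiceless) → [s]
/p/ after /d/ (voiced) → [b]

[avifsadbaðnu]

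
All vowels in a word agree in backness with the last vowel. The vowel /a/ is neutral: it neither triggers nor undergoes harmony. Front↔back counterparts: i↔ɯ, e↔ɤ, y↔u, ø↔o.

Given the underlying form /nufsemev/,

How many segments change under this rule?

1

/u/ harmonizes with /e/ ([-back]) → [y]
1 segment changes.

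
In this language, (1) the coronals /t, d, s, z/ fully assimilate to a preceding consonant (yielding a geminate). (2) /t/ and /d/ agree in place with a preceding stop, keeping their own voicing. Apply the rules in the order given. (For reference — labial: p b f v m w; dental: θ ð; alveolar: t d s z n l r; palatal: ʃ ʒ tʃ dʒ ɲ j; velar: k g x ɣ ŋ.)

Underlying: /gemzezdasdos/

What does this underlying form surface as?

Rule 1: /z/ after /m/ → [m] (total assimilation)
Rule 1: /d/ after /z/ → [z] (total assimilation)
Rule 1: /d/ after /s/ → [s] (total assimilation)
After rule 1: gemmezzassos
Rule 2: no segment meets the rule's conditions; no change.

[gemmezzassos]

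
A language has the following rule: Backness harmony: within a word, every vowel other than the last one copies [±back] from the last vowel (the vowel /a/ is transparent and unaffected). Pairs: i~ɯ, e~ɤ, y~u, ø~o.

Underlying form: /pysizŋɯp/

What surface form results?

/y/ harmonizes with /ɯ/ ([+back]) → [u]
/i/ harmonizes with /ɯ/ ([+back]) → [ɯ]

[pusɯzŋɯp]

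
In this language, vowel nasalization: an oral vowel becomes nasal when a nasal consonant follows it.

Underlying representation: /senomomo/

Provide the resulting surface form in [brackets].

[sẽnõmõmo]

/e/ before nasal /n/ → [ẽ]
/o/ before nasal /m/ → [õ]
/o/ before nasal /m/ → [õ]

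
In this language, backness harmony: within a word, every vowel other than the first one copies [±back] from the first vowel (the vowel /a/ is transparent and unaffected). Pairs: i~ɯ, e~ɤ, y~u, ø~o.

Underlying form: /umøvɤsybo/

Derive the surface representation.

[umovɤsubo]

/ø/ harmonizes with /u/ ([+back]) → [o]
/y/ harmonizes with /u/ ([+back]) → [u]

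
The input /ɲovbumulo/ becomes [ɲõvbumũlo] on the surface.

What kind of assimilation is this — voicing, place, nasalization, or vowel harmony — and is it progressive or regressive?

nasalization, progressive

/o/→[õ] /u/→[ũ].
Each target copies a feature from the preceding segment, so the direction is progressive.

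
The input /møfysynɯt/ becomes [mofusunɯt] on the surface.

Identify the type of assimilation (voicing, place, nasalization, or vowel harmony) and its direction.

/ø/→[o] /y/→[u] /y/→[u].
Vowels agree with the last vowel, so the harmony is regressive.

vowel harmony, regressive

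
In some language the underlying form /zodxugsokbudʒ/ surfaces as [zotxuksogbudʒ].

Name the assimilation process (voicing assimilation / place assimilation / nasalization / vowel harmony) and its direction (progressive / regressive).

/d/→[t] /g/→[k] /k/→[g].
Each target copies a feature from the following segment, so the direction is regressive.

voicing assimilation, regressive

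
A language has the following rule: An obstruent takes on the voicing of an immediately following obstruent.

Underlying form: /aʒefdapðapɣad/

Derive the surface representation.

/f/ before /d/ (voiced) → [v]
/p/ before /ð/ (voiced) → [b]
/p/ before /ɣ/ (voiced) → [b]

[aʒevdabðabɣad]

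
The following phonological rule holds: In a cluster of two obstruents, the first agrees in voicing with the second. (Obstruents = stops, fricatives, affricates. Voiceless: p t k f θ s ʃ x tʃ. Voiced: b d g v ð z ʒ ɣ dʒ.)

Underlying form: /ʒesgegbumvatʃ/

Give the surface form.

[ʒezgegbumvatʃ]

/s/ before /g/ (voiced) → [z]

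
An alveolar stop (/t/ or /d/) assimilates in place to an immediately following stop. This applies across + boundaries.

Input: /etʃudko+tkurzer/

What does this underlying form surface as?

/d/ before /k/ (velar) → [g]
/t/ before /k/ (velar) → [k]

[etʃugko+kkurzer]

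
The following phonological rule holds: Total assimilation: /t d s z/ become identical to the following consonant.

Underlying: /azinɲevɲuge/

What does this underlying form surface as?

no segment meets the rule's conditions; no change.

[azinɲevɲuge]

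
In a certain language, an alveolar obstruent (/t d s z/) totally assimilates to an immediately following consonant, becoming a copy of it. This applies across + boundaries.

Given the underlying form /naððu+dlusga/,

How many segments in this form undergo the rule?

2

/d/ before /l/ → [l] (total assimilation)
/s/ before /g/ → [g] (total assimilation)
2 segments change.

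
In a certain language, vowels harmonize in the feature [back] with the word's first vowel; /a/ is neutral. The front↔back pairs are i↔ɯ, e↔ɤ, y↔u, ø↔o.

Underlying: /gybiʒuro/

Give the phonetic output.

/u/ harmonizes with /y/ ([-back]) → [y]
/o/ harmonizes with /y/ ([-back]) → [ø]

[gybiʒyrø]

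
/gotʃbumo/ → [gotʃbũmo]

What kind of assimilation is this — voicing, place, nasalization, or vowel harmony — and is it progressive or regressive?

/u/→[ũ].
Each target copies a feature from the following segment, so the direction is regressive.

nasalization, regressive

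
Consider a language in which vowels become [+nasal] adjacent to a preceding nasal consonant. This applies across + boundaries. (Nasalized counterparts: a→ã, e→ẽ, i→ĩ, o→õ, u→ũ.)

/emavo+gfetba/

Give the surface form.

[emãvo+gfetba]

/a/ after nasal /m/ → [ã]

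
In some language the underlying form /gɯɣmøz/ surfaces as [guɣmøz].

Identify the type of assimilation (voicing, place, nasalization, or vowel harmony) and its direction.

/ɯ/→[u].
Vowels agree with the last vowel, so the harmony is regressive.

vowel harmony, regressive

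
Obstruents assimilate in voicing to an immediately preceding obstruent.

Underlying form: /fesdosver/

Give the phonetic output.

/d/ after /s/ (voiceless) → [t]
/v/ after /s/ (voiceless) → [f]

[festosfer]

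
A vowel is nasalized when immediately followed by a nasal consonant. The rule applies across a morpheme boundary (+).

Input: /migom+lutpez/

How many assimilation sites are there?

1

/o/ before nasal /m/ → [õ]
1 segment changes.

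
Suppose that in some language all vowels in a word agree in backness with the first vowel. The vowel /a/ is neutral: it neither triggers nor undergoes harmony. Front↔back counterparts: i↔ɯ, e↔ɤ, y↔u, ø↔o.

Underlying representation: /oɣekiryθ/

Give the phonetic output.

/e/ harmonizes with /o/ ([+back]) → [ɤ]
/i/ harmonizes with /o/ ([+back]) → [ɯ]
/y/ harmonizes with /o/ ([+back]) → [u]

[oɣɤkɯruθ]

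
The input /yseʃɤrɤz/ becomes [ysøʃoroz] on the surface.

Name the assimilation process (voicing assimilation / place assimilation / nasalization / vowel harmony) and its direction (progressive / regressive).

/e/→[ø] /ɤ/→[o] /ɤ/→[o].
Vowels agree with the first vowel, so the harmony is progressive.

vowel harmony, progressive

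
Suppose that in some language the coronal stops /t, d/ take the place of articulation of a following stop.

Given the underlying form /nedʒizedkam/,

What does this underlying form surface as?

/d/ before /k/ (velar) → [g]

[nedʒizegkam]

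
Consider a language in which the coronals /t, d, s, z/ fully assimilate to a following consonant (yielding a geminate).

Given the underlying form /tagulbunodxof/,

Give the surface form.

[tagulbunoxxof]

/d/ before /x/ → [x] (total assimilation)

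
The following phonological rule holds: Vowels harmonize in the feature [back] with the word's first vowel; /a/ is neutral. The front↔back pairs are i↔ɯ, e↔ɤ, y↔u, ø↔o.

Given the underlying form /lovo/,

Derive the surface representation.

no segment meets the rule's conditions; no change.

[lovo]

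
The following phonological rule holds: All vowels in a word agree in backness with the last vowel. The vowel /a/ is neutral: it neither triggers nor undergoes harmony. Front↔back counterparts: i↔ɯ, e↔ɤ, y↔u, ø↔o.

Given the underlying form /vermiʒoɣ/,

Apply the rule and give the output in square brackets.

[vɤrmɯʒoɣ]

/e/ harmonizes with /o/ ([+back]) → [ɤ]
/i/ harmonizes with /o/ ([+back]) → [ɯ]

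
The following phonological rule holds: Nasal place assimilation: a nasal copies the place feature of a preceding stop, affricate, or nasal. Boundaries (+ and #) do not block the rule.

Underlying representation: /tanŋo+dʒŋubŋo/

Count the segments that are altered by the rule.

3

/ŋ/ after /n/ (alveolar) → [n]
/ŋ/ after /dʒ/ (palatal) → [ɲ]
/ŋ/ after /b/ (labial) → [m]
3 segments change.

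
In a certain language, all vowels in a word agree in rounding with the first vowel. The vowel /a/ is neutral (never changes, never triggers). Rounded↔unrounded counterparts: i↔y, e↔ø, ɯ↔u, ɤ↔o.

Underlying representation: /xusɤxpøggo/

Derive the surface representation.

/ɤ/ harmonizes with /u/ ([+round]) → [o]

[xusoxpøggo]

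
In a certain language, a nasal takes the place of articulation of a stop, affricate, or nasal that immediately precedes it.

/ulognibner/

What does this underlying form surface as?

/n/ after /g/ (velar) → [ŋ]
/n/ after /b/ (labial) → [m]

[ulogŋibmer]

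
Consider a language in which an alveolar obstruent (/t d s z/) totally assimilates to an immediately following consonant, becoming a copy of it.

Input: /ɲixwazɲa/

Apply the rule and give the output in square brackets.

[ɲixwaɲɲa]

/z/ before /ɲ/ → [ɲ] (total assimilation)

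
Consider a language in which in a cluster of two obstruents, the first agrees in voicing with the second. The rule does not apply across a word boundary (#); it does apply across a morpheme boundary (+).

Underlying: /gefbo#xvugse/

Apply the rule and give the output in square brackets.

[gevbo#ɣvukse]

/f/ before /b/ (voiced) → [v]
/x/ before /v/ (voiced) → [ɣ]
/g/ before /s/ (voiceless) → [k]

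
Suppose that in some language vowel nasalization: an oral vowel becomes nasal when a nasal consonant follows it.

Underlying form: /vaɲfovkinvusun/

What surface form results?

/a/ before nasal /ɲ/ → [ã]
/i/ before nasal /n/ → [ĩ]
/u/ before nasal /n/ → [ũ]

[vãɲfovkĩnvusũn]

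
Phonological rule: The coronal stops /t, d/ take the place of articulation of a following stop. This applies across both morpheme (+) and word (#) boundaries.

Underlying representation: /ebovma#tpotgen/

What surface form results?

/t/ before /p/ (labial) → [p]
/t/ before /g/ (velar) → [k]

[ebovma#ppokgen]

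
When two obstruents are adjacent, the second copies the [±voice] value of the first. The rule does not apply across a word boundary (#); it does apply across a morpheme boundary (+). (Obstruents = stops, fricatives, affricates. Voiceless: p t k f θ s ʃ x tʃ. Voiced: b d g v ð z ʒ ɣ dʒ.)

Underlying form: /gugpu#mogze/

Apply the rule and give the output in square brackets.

/p/ after /g/ (voiced) → [b]

[gugbu#mogze]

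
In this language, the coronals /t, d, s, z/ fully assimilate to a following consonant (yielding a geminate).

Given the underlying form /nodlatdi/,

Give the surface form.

[nolladdi]

/d/ before /l/ → [l] (total assimilation)
/t/ before /d/ → [d] (total assimilation)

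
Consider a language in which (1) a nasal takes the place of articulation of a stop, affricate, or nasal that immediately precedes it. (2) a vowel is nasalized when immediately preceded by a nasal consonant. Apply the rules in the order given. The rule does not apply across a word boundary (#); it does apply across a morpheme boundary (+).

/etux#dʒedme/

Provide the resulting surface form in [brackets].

Rule 1: /m/ after /d/ (alveolar) → [n]
After rule 1: etux#dʒedne
Rule 2: /e/ after nasal /n/ → [ẽ]

[etux#dʒednẽ]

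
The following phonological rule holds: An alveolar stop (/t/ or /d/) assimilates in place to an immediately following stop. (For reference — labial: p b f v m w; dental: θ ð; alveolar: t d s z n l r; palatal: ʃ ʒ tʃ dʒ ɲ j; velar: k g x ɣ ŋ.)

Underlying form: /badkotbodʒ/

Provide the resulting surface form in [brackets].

/d/ before /k/ (velar) → [g]
/t/ before /b/ (labial) → [p]

[bagkopbodʒ]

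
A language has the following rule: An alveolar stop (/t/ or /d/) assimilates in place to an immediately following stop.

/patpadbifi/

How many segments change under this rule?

/t/ before /p/ (labial) → [p]
/d/ before /b/ (labial) → [b]
2 segments change.

2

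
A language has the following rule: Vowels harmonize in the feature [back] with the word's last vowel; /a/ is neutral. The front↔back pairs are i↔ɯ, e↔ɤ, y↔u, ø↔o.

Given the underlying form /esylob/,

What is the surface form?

/e/ harmonizes with /o/ ([+back]) → [ɤ]
/y/ harmonizes with /o/ ([+back]) → [u]

[ɤsulob]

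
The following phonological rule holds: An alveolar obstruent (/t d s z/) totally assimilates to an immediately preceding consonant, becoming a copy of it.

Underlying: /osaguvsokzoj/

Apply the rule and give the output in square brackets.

/s/ after /v/ → [v] (total assimilation)
/z/ after /k/ → [k] (total assimilation)

[osaguvvokkoj]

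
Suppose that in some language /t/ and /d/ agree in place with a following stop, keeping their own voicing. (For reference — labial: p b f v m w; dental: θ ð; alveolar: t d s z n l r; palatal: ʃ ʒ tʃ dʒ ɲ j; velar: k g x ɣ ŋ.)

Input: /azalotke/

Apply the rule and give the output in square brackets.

/t/ before /k/ (velar) → [k]

[azalokke]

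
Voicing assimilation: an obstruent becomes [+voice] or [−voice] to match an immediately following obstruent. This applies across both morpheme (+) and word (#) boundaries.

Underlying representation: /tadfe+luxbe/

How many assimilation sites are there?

/d/ before /f/ (voiceless) → [t]
/x/ before /b/ (voiced) → [ɣ]
2 segments change.

2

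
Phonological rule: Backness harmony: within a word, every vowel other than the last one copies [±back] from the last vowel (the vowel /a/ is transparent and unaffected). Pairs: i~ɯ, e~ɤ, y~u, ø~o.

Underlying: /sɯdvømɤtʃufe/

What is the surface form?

[sidvømetʃyfe]

/ɯ/ harmonizes with /e/ ([-back]) → [i]
/ɤ/ harmonizes with /e/ ([-back]) → [e]
/u/ harmonizes with /e/ ([-back]) → [y]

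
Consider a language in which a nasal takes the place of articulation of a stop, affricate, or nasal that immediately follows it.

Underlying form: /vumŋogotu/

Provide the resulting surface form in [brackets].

[vuŋŋogotu]

/m/ before /ŋ/ (velar) → [ŋ]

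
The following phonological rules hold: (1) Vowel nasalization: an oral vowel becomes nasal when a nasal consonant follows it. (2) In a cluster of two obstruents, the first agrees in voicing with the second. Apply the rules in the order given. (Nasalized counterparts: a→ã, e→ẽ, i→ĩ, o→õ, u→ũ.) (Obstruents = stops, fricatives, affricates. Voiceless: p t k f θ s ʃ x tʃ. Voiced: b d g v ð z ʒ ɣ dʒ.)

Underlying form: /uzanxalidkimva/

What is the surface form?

Rule 1: /a/ before nasal /n/ → [ã]
Rule 1: /i/ before nasal /m/ → [ĩ]
After rule 1: uzãnxalidkĩmva
Rule 2: /d/ before /k/ (voiceless) → [t]

[uzãnxalitkĩmva]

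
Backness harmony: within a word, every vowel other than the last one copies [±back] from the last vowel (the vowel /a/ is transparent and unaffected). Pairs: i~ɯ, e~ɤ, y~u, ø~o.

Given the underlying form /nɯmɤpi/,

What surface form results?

/ɯ/ harmonizes with /i/ ([-back]) → [i]
/ɤ/ harmonizes with /i/ ([-back]) → [e]

[nimepi]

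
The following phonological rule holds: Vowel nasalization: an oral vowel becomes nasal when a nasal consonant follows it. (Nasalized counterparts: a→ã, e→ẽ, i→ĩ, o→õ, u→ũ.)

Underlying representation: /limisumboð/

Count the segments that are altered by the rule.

/i/ before nasal /m/ → [ĩ]
/u/ before nasal /m/ → [ũ]
2 segments change.

2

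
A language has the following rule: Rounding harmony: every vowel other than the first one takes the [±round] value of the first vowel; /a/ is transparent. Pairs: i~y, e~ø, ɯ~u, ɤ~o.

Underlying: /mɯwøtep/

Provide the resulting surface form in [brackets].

/ø/ harmonizes with /ɯ/ ([-round]) → [e]

[mɯwetep]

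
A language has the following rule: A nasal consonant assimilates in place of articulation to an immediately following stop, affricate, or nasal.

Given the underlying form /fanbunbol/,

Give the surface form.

[fambumbol]

/n/ before /b/ (labial) → [m]
/n/ before /b/ (labial) → [m]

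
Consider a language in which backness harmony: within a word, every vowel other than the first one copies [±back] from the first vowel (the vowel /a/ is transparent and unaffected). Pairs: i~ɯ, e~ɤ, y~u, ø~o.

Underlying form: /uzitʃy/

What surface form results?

[uzɯtʃu]

/i/ harmonizes with /u/ ([+back]) → [ɯ]
/y/ harmonizes with /u/ ([+back]) → [u]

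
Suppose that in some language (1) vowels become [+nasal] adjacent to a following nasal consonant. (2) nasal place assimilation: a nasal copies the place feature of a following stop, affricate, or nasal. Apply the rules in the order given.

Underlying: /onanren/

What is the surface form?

[õnãnrẽn]

Rule 1: /o/ before nasal /n/ → [õ]
Rule 1: /a/ before nasal /n/ → [ã]
Rule 1: /e/ before nasal /n/ → [ẽ]
After rule 1: õnãnrẽn
Rule 2: no segment meets the rule's conditions; no change.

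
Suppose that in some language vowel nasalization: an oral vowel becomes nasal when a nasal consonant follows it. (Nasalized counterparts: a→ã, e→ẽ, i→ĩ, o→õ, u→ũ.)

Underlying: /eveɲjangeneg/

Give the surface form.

[evẽɲjãngẽneg]

/e/ before nasal /ɲ/ → [ẽ]
/a/ before nasal /n/ → [ã]
/e/ before nasal /n/ → [ẽ]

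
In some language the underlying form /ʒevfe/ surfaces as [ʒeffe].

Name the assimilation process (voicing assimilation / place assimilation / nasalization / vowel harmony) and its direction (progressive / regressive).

/v/→[f].
Each target copies a feature from the following segment, so the direction is regressive.

voicing assimilation, regressive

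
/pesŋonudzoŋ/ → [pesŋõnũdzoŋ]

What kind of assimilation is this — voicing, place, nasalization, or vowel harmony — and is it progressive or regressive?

/o/→[õ] /u/→[ũ].
Each target copies a feature from the preceding segment, so the direction is progressive.

nasalization, progressive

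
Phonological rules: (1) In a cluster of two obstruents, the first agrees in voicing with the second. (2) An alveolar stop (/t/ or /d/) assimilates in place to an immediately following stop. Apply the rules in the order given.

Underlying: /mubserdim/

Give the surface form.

[mupserdim]

Rule 1: /b/ before /s/ (voiceless) → [p]
After rule 1: mupserdim
Rule 2: no segment meets the rule's conditions; no change.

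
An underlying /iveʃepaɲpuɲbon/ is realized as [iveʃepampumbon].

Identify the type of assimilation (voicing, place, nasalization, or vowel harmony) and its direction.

place assimilation, regressive

/ɲ/→[m] /ɲ/→[m].
Each target copies a feature from the following segment, so the direction is regressive.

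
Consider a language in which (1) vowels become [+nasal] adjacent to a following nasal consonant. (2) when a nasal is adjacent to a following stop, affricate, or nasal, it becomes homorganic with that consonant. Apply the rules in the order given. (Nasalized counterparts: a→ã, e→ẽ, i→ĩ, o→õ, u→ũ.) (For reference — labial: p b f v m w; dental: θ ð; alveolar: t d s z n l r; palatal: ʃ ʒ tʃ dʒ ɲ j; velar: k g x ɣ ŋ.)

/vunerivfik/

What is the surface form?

Rule 1: /u/ before nasal /n/ → [ũ]
After rule 1: vũnerivfik
Rule 2: no segment meets the rule's conditions; no change.

[vũnerivfik]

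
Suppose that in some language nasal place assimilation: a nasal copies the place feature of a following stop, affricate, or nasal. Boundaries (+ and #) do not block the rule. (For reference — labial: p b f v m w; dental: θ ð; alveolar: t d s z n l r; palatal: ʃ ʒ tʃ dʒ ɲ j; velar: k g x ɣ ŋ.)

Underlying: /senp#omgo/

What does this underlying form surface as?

/n/ before /p/ (labial) → [m]
/m/ before /g/ (velar) → [ŋ]

[semp#oŋgo]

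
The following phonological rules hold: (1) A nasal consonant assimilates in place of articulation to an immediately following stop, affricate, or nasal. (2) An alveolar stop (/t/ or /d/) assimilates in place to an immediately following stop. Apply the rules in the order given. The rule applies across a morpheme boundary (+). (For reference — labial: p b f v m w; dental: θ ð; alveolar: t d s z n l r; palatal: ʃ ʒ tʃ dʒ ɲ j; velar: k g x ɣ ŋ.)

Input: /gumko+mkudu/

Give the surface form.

Rule 1: /m/ before /k/ (velar) → [ŋ]
Rule 1: /m/ before /k/ (velar) → [ŋ]
After rule 1: guŋko+ŋkudu
Rule 2: no segment meets the rule's conditions; no change.

[guŋko+ŋkudu]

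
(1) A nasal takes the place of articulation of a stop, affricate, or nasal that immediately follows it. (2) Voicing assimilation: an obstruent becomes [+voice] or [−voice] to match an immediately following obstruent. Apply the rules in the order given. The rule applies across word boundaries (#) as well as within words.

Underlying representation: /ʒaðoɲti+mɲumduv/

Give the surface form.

Rule 1: /ɲ/ before /t/ (alveolar) → [n]
Rule 1: /m/ before /ɲ/ (palatal) → [ɲ]
Rule 1: /m/ before /d/ (alveolar) → [n]
After rule 1: ʒaðonti+ɲɲunduv
Rule 2: no segment meets the rule's conditions; no change.

[ʒaðonti+ɲɲunduv]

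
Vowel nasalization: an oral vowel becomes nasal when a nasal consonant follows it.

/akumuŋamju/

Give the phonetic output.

[akũmũŋãmju]

/u/ before nasal /m/ → [ũ]
/u/ before nasal /ŋ/ → [ũ]
/a/ before nasal /m/ → [ã]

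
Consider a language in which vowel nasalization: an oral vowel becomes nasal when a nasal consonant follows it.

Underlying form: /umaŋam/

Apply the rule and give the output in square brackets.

/u/ before nasal /m/ → [ũ]
/a/ before nasal /ŋ/ → [ã]
/a/ before nasal /m/ → [ã]

[ũmãŋãm]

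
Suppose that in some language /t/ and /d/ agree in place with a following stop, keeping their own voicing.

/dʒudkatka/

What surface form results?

[dʒugkakka]

/d/ before /k/ (velar) → [g]
/t/ before /k/ (velar) → [k]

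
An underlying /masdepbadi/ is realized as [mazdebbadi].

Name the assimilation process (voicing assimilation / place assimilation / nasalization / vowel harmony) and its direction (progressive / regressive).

voicing assimilation, regressive

/s/→[z] /p/→[b].
Each target copies a feature from the following segment, so the direction is regressive.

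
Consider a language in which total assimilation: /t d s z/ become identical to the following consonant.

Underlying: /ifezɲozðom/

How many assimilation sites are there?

/z/ before /ɲ/ → [ɲ] (total assimilation)
/z/ before /ð/ → [ð] (total assimilation)
2 segments change.

2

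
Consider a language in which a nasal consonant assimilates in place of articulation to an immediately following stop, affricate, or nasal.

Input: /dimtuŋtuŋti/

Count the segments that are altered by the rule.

/m/ before /t/ (alveolar) → [n]
/ŋ/ before /t/ (alveolar) → [n]
/ŋ/ before /t/ (alveolar) → [n]
3 segments change.

3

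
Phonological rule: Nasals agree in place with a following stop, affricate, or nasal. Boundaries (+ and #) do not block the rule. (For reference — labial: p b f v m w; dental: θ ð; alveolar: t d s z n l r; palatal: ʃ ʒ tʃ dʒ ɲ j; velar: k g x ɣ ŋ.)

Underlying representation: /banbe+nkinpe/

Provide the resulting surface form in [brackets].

/n/ before /b/ (labial) → [m]
/n/ before /k/ (velar) → [ŋ]
/n/ before /p/ (labial) → [m]

[bambe+ŋkimpe]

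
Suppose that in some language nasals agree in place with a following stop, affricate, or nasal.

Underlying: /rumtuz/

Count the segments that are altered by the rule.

/m/ before /t/ (alveolar) → [n]
1 segment changes.

1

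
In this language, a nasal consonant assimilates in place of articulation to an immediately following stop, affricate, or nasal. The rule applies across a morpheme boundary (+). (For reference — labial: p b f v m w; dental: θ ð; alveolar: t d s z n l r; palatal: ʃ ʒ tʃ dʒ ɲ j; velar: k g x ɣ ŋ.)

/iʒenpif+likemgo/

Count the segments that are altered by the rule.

/n/ before /p/ (labial) → [m]
/m/ before /g/ (velar) → [ŋ]
2 segments change.

2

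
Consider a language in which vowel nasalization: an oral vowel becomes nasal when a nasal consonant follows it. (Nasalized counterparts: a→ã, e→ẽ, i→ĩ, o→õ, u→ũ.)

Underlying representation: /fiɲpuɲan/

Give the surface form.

/i/ before nasal /ɲ/ → [ĩ]
/u/ before nasal /ɲ/ → [ũ]
/a/ before nasal /n/ → [ã]

[fĩɲpũɲãn]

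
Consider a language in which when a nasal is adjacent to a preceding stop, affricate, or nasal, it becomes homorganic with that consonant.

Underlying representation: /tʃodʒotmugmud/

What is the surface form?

/m/ after /t/ (alveolar) → [n]
/m/ after /g/ (velar) → [ŋ]

[tʃodʒotnugŋud]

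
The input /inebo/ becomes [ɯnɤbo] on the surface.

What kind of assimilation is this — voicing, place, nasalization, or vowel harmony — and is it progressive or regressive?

/i/→[ɯ] /e/→[ɤ].
Vowels agree with the last vowel, so the harmony is regressive.

vowel harmony, regressive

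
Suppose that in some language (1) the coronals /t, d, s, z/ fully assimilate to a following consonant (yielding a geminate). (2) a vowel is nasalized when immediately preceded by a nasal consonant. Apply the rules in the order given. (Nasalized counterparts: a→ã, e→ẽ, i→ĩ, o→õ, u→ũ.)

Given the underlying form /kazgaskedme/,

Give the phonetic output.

Rule 1: /z/ before /g/ → [g] (total assimilation)
Rule 1: /s/ before /k/ → [k] (total assimilation)
Rule 1: /d/ before /m/ → [m] (total assimilation)
After rule 1: kaggakkemme
Rule 2: /e/ after nasal /m/ → [ẽ]

[kaggakkemmẽ]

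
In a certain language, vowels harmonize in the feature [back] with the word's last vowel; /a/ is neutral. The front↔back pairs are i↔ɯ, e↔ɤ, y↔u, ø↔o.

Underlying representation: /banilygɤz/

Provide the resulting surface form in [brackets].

/i/ harmonizes with /ɤ/ ([+back]) → [ɯ]
/y/ harmonizes with /ɤ/ ([+back]) → [u]

[banɯlugɤz]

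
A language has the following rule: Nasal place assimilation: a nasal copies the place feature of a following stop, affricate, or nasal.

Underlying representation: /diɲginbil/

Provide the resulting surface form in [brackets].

/ɲ/ before /g/ (velar) → [ŋ]
/n/ before /b/ (labial) → [m]

[diŋgimbil]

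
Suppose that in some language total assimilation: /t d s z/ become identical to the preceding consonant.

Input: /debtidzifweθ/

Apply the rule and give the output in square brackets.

[debbiddifweθ]

/t/ after /b/ → [b] (total assimilation)
/z/ after /d/ → [d] (total assimilation)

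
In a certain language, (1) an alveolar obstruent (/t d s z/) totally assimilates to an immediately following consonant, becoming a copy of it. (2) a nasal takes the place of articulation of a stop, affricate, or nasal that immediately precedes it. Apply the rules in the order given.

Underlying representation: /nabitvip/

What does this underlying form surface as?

Rule 1: /t/ before /v/ → [v] (total assimilation)
After rule 1: nabivvip
Rule 2: no segment meets the rule's conditions; no change.

[nabivvip]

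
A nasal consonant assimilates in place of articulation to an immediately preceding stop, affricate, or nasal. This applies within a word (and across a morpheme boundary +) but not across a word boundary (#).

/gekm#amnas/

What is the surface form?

[gekŋ#ammas]

/m/ after /k/ (velar) → [ŋ]
/n/ after /m/ (labial) → [m]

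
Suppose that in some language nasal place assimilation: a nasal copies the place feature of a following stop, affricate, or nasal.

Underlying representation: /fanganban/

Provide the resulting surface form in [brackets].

[faŋgamban]

/n/ before /g/ (velar) → [ŋ]
/n/ before /b/ (labial) → [m]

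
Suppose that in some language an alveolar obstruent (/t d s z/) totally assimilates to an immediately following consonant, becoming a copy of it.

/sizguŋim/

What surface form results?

/z/ before /g/ → [g] (total assimilation)

[sigguŋim]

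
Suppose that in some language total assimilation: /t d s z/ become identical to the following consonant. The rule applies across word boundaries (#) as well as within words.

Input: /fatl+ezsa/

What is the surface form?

/t/ before /l/ → [l] (total assimilation)
/z/ before /s/ → [s] (total assimilation)

[fall+essa]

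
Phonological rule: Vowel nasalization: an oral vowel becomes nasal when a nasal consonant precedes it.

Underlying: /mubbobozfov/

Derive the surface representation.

/u/ after nasal /m/ → [ũ]

[mũbbobozfov]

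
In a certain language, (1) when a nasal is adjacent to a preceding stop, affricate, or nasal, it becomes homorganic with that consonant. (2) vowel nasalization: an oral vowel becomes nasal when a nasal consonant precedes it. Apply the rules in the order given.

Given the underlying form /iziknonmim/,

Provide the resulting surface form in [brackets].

[izikŋõnnĩm]

Rule 1: /n/ after /k/ (velar) → [ŋ]
Rule 1: /m/ after /n/ (alveolar) → [n]
After rule 1: izikŋonnim
Rule 2: /o/ after nasal /ŋ/ → [õ]
Rule 2: /i/ after nasal /n/ → [ĩ]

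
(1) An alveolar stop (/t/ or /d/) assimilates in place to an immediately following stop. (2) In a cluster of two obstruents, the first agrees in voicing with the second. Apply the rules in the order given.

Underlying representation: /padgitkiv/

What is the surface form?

Rule 1: /d/ before /g/ (velar) → [g]
Rule 1: /t/ before /k/ (velar) → [k]
After rule 1: paggikkiv
Rule 2: no segment meets the rule's conditions; no change.

[paggikkiv]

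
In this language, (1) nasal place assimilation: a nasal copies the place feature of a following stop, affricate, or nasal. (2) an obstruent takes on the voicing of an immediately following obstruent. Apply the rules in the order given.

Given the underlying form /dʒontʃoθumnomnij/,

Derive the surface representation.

[dʒoɲtʃoθunnonnij]

Rule 1: /n/ before /tʃ/ (palatal) → [ɲ]
Rule 1: /m/ before /n/ (alveolar) → [n]
Rule 1: /m/ before /n/ (alveolar) → [n]
After rule 1: dʒoɲtʃoθunnonnij
Rule 2: no segment meets the rule's conditions; no change.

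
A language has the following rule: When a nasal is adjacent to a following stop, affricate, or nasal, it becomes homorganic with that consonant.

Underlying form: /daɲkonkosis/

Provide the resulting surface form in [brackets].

[daŋkoŋkosis]

/ɲ/ before /k/ (velar) → [ŋ]
/n/ before /k/ (velar) → [ŋ]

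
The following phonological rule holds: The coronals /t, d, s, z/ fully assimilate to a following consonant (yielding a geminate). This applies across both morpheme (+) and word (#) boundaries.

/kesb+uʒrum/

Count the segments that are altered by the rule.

/s/ before /b/ → [b] (total assimilation)
1 segment changes.

1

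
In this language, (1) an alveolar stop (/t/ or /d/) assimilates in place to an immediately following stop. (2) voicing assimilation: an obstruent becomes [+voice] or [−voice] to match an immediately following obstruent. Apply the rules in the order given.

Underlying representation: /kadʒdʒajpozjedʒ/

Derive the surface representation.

[kadʒdʒajpozjedʒ]

Rule 1: no segment meets the rule's conditions; no change.
After rule 1: kadʒdʒajpozjedʒ
Rule 2: no segment meets the rule's conditions; no change.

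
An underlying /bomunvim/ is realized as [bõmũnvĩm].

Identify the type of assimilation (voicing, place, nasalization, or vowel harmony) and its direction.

nasalization, regressive

/o/→[õ] /u/→[ũ] /i/→[ĩ].
Each target copies a feature from the following segment, so the direction is regressive.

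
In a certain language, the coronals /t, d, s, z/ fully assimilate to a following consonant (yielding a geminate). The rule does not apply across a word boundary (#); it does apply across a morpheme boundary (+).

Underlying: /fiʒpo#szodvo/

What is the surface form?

/s/ before /z/ → [z] (total assimilation)
/d/ before /v/ → [v] (total assimilation)

[fiʒpo#zzovvo]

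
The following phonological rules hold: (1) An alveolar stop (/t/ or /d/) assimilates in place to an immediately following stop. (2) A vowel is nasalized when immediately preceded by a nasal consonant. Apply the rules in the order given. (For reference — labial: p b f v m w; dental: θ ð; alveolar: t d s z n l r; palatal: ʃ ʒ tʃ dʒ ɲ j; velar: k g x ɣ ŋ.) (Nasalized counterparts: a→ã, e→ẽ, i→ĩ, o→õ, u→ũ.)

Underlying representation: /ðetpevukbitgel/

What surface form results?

Rule 1: /t/ before /p/ (labial) → [p]
Rule 1: /t/ before /g/ (velar) → [k]
After rule 1: ðeppevukbikgel
Rule 2: no segment meets the rule's conditions; no change.

[ðeppevukbikgel]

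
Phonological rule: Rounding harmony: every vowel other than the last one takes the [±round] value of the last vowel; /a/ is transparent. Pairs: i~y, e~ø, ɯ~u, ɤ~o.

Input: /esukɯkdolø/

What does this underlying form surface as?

[øsukukdolø]

/e/ harmonizes with /ø/ ([+round]) → [ø]
/ɯ/ harmonizes with /ø/ ([+round]) → [u]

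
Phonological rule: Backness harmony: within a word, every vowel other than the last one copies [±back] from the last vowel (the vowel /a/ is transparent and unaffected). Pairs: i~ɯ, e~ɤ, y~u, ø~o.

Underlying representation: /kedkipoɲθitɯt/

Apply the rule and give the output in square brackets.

[kɤdkɯpoɲθɯtɯt]

/e/ harmonizes with /ɯ/ ([+back]) → [ɤ]
/i/ harmonizes with /ɯ/ ([+back]) → [ɯ]
/i/ harmonizes with /ɯ/ ([+back]) → [ɯ]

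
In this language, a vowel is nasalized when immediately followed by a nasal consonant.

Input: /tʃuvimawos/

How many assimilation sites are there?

/i/ before nasal /m/ → [ĩ]
1 segment changes.

1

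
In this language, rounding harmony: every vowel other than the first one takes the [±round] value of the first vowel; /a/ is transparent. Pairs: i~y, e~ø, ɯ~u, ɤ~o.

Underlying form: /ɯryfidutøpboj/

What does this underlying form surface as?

/y/ harmonizes with /ɯ/ ([-round]) → [i]
/u/ harmonizes with /ɯ/ ([-round]) → [ɯ]
/ø/ harmonizes with /ɯ/ ([-round]) → [e]
/o/ harmonizes with /ɯ/ ([-round]) → [ɤ]

[ɯrifidɯtepbɤj]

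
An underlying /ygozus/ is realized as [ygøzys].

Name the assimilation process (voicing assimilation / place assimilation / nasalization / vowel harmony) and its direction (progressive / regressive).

/o/→[ø] /u/→[y].
Vowels agree with the first vowel, so the harmony is progressive.

vowel harmony, progressive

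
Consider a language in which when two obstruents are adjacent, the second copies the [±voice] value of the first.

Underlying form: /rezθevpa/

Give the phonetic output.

[rezðevba]

/θ/ after /z/ (voiced) → [ð]
/p/ after /v/ (voiced) → [b]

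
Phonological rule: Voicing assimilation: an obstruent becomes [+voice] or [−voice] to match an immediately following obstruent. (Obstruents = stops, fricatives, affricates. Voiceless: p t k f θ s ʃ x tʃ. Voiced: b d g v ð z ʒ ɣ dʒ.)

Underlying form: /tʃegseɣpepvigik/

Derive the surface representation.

[tʃeksexpebvigik]

/g/ before /s/ (voiceless) → [k]
/ɣ/ before /p/ (voiceless) → [x]
/p/ before /v/ (voiced) → [b]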